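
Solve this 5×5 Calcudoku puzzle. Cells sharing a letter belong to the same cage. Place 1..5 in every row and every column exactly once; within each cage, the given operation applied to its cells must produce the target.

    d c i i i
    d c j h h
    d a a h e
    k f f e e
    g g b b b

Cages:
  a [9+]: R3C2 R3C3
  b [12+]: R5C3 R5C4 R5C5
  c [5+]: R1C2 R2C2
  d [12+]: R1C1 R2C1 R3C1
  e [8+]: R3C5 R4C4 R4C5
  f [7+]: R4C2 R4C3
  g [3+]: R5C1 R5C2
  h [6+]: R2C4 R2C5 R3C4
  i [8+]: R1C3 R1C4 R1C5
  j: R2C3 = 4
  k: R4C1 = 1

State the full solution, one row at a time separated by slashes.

J is a freebie; hence R2C3 = 4.
Column 3 already has 4, so R3C3 = 5.
Cage k is a single given cell, which forces R4C1 = 1.
Column 1 now contains 1, so R5C1 = 2.
2 is placed in row 5, which forces R5C2 = 1.
Column 3 already has 5, so R5C3 = 3.
Row 3 now contains 5, which forces R3C2 = 4.
Cage f needs two cells with sum 7, leaving R4C2 = 5.
3 is placed in column 3, leaving R4C3 = 2.
Cage d has sum 12, leaving R1C1 = 4.
Column 3 now contains 2; hence R1C3 = 1.
Cage d needs sum 12, so R2C1 = 5.
4 is placed in row 3, which forces R3C1 = 3.
Cage e needs sum 8; hence R3C5 = 1.
Cage h needs sum 6, leaving R2C4 = 1.
The 3 cells of cage h must have sum 6, so R2C5 = 3.
Row 3 now contains 1, which forces R3C4 = 2.
Column 5 already has 3; hence R4C5 = 4.
4 is placed in column 5, which forces R5C5 = 5.
Cage c's pair has sum 5, which forces R1C2 = 3.
Column 4 now contains 2, so R1C4 = 5.
Column 5 already has 5; hence R1C5 = 2.
Row 2 already has 3, leaving R2C2 = 2.
Row 4 now contains 4, leaving R4C4 = 3.
Row 5 already has 5, so R5C4 = 4.

4 3 1 5 2 / 5 2 4 1 3 / 3 4 5 2 1 / 1 5 2 3 4 / 2 1 3 4 5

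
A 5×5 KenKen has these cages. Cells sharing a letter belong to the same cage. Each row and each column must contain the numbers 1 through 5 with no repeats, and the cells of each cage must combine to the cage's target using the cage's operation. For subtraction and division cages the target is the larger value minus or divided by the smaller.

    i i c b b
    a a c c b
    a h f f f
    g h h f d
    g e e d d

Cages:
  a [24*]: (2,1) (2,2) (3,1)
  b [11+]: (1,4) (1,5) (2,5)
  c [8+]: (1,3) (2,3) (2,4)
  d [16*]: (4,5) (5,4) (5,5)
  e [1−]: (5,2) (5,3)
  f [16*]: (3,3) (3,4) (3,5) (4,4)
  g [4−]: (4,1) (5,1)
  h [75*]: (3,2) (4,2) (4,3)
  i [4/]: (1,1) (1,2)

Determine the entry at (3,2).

5

Cage h has product 75, which forces (3,2) = 5.
The 3 cells of cage h must have product 75; hence (4,2) = 3.
The 3 cells of cage h must have product 75, so (4,3) = 5.
The 4 cells of cage f must have product 16, which forces (4,4) = 2.
Row 4 already has 2, so (4,5) = 4.
Column 4 already has 2; hence (5,4) = 4.
Column 5 already has 4, so (5,5) = 1.
Cage b needs sum 11, which forces (1,4) = 3.
The 3 cells of cage b must have sum 11, so (1,5) = 5.
Cage b has sum 11; hence (2,5) = 3.
Cage f needs product 16, which forces (3,3) = 4.
Column 4 already has 4; hence (3,4) = 1.
Column 5 already has 1, so (3,5) = 2.
Row 4 already has 5; hence (4,1) = 1.
Row 5 now contains 1, which forces (5,1) = 5.
Row 5 now contains 1, which forces (5,2) = 2.
The two cells of cage e must have difference 1, so (5,3) = 3.
1 is placed in column 1; hence (1,1) = 4.
The two cells of cage i must have quotient 4; hence (1,2) = 1.
1 is placed in row 1, so (1,3) = 2.
Cage a has product 24; hence (2,1) = 2.
2 is placed in column 2, leaving (2,2) = 4.
Column 3 now contains 2; hence (2,3) = 1.
Column 4 now contains 1; hence (2,4) = 5.
Row 3 already has 2, which forces (3,1) = 3.
Completed grid: 4 1 2 3 5 / 2 4 1 5 3 / 3 5 4 1 2 / 1 3 5 2 4 / 5 2 3 4 1.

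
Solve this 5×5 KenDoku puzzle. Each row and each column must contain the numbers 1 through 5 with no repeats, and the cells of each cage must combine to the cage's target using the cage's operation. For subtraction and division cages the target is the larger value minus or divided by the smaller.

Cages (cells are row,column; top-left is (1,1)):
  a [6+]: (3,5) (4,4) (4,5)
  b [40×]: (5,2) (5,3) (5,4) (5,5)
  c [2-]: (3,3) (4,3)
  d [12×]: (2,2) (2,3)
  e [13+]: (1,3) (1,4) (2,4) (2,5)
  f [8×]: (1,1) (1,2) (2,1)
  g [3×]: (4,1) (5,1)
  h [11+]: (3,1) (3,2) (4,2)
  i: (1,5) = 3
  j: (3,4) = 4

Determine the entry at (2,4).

Cage i is a single given cell, so (1,5) = 3.
Cage j is a single given cell, so (3,4) = 4.
The only place for 2 in row 4 is (4,5).
2 is placed in column 5, which forces (3,5) = 1.
Cage a needs sum 6, so (4,4) = 3.
3 is placed in row 4, so (4,1) = 1.
The 3 cells of cage h must have sum 11, leaving (4,2) = 4.
4 is placed in row 4, leaving (4,3) = 5.
Cage g's pair has product 3, leaving (5,1) = 3.
Cage f has product 8, leaving (1,2) = 1.
Row 1 now contains 1, leaving (1,3) = 2.
Cage e needs sum 13, which forces (1,4) = 5.
Column 2 already has 4, leaving (2,2) = 3.
Cage d's pair has product 12, which forces (2,3) = 4.
4 is placed in row 2; hence (2,5) = 5.
Cage c's pair has difference 2, which forces (3,3) = 3.
Column 3 already has 4, which forces (5,3) = 1.
Row 5 already has 1, which forces (5,4) = 2.
Column 5 now contains 5, so (5,5) = 4.
2 is placed in row 1, so (1,1) = 4.
4 is placed in row 2, which forces (2,1) = 2.
Column 4 now contains 2, so (2,4) = 1.
2 is placed in column 1, so (3,1) = 5.
Row 3 already has 5, so (3,2) = 2.
Row 5 already has 2, which forces (5,2) = 5.
The full grid is 4 1 2 5 3 / 2 3 4 1 5 / 5 2 3 4 1 / 1 4 5 3 2 / 3 5 1 2 4.

1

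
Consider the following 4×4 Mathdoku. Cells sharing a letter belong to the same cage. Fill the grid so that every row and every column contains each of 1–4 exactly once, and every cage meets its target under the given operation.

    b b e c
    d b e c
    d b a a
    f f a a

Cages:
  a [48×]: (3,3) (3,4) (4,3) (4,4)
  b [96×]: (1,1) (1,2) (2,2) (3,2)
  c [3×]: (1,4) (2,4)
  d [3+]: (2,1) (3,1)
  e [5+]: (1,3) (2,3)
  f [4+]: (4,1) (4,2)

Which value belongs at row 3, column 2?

4

Cage b needs product 96, which forces (1,1) = 4.
In column 1, 3 can only go at (4,1), so (4,1) = 3.
3 is placed in row 4, which forces (4,2) = 1.
In row 3, 1 can only go at (3,1), so (3,1) = 1.
Column 1 now contains 1, so (2,1) = 2.
Row 2 needs a 1, and only (2,4) is open for it.
Column 4 now contains 1; hence (1,4) = 3.
Column 4 already has 3, so (3,4) = 2.
Column 4 now contains 2; hence (4,4) = 4.
3 is placed in row 1; hence (1,2) = 2.
2 is placed in row 1; hence (1,3) = 1.
Row 3 already has 2; hence (3,3) = 3.
Row 4 already has 4, so (4,3) = 2.
Cage b needs product 96; hence (2,2) = 3.
Column 3 already has 3, so (2,3) = 4.
Row 3 already has 3, which forces (3,2) = 4.
The full grid is 4 2 1 3 / 2 3 4 1 / 1 4 3 2 / 3 1 2 4.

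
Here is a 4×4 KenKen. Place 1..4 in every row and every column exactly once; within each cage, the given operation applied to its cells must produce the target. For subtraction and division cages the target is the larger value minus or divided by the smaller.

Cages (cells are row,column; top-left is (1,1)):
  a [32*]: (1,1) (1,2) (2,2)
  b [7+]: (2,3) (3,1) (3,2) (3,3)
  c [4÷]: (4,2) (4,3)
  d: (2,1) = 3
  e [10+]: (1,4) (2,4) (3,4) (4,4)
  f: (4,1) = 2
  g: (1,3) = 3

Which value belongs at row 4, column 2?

1

Cage a has product 32, so (1,1) = 4.
Cage a has product 32; hence (1,2) = 2.
Cage g is given, which forces (1,3) = 3.
3 is placed in row 1; hence (1,4) = 1.
Cage d is a single given cell; hence (2,1) = 3.
Cage a has product 32, which forces (2,2) = 4.
Cage b needs sum 7, so (2,3) = 1.
4 is placed in row 2, which forces (2,4) = 2.
3 is placed in column 3, which forces (3,3) = 2.
Cage f is given; hence (4,1) = 2.
Column 2 already has 4, so (4,2) = 1.
Column 3 already has 1, leaving (4,3) = 4.
Row 4 already has 4, so (4,4) = 3.
Row 3 already has 2, so (3,1) = 1.
Column 2 already has 1, so (3,2) = 3.
3 is placed in column 4; hence (3,4) = 4.
Filled in: 4 2 3 1 / 3 4 1 2 / 1 3 2 4 / 2 1 4 3.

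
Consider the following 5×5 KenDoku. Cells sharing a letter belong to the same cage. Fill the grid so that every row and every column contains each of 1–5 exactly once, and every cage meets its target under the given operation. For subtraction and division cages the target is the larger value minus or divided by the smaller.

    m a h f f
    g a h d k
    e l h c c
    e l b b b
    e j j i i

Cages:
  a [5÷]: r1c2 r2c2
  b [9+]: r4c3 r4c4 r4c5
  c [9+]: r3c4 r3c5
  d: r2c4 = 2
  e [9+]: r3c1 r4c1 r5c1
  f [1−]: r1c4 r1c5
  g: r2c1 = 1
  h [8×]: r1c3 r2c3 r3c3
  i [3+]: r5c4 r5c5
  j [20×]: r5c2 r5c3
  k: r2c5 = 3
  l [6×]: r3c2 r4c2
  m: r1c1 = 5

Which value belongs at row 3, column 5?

Cage m is a single given cell, leaving r1c1 = 5.
Row 1 already has 5, leaving r1c2 = 1.
G is a freebie, which forces r2c1 = 1.
Column 2 already has 1, leaving r2c2 = 5.
Cage d is given; hence r2c4 = 2.
K is a freebie, so r2c5 = 3.
5 is placed in column 2, so r5c2 = 4.
4 is placed in row 5, leaving r5c3 = 5.
Column 4 now contains 2, so r5c4 = 1.
1 is placed in row 5, leaving r5c5 = 2.
Cage h needs product 8; hence r1c3 = 2.
Cage f's pair has difference 1, so r1c4 = 3.
Column 5 now contains 2, leaving r1c5 = 4.
2 is placed in row 2, so r2c3 = 4.
Cage h needs product 8, leaving r3c3 = 1.
Column 5 already has 4, which forces r3c5 = 5.
Column 3 now contains 1, leaving r4c3 = 3.
Column 4 already has 3, so r4c4 = 5.
5 is placed in column 5, so r4c5 = 1.
Row 5 now contains 2, so r5c1 = 3.
Cage l's pair has product 6, leaving r3c2 = 3.
Row 3 now contains 5; hence r3c4 = 4.
Row 4 now contains 3, leaving r4c2 = 2.
Row 3 already has 4; hence r3c1 = 2.
2 is placed in row 4, leaving r4c1 = 4.
Filled in: 5 1 2 3 4 / 1 5 4 2 3 / 2 3 1 4 5 / 4 2 3 5 1 / 3 4 5 1 2.

5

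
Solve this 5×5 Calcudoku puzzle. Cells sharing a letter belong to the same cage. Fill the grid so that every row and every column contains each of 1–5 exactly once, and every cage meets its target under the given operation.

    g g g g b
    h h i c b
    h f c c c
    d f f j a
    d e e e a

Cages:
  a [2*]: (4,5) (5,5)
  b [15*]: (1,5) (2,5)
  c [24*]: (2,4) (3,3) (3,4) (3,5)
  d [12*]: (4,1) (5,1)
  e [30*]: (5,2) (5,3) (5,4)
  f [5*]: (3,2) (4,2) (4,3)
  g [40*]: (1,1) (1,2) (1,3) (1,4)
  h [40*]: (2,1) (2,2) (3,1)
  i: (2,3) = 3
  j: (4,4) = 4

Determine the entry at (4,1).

3

Cage i is a single given cell, so (2,3) = 3.
Row 2 already has 3; hence (2,5) = 5.
Cage f needs product 5, which forces (3,2) = 1.
Cage f needs product 5, which forces (4,2) = 5.
Cage f needs product 5; hence (4,3) = 1.
J is a freebie, leaving (4,4) = 4.
Row 4 now contains 1, so (4,5) = 2.
2 is placed in column 5; hence (5,5) = 1.
Column 5 already has 5, which forces (1,5) = 3.
Cage c needs product 24, which forces (2,4) = 1.
Cage h needs product 40, which forces (3,1) = 5.
Column 5 already has 3, which forces (3,5) = 4.
4 is placed in row 4; hence (4,1) = 3.
Cage d needs two cells with product 12; hence (5,1) = 4.
Cage g needs product 40, which forces (1,1) = 1.
4 is placed in column 1, which forces (2,1) = 2.
Cage h has product 40, so (2,2) = 4.
Row 3 now contains 4, which forces (3,3) = 2.
The 4 cells of cage c must have product 24, leaving (3,4) = 3.
Column 3 already has 2, which forces (5,3) = 5.
Row 5 already has 5, which forces (5,4) = 2.
Column 2 already has 4; hence (1,2) = 2.
Column 3 already has 5, leaving (1,3) = 4.
2 is placed in column 4, so (1,4) = 5.
Row 5 now contains 2, so (5,2) = 3.
Filled in: 1 2 4 5 3 / 2 4 3 1 5 / 5 1 2 3 4 / 3 5 1 4 2 / 4 3 5 2 1.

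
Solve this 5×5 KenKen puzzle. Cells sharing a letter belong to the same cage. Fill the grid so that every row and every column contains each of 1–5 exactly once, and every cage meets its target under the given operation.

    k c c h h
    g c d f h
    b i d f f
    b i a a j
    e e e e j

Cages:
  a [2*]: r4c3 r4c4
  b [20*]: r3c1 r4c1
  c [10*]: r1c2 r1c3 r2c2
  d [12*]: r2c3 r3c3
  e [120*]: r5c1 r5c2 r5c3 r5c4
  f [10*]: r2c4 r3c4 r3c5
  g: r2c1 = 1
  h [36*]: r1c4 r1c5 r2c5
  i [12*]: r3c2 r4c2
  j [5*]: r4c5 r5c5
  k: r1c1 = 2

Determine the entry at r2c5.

Cage k is a single given cell, so r1c1 = 2.
The 3 cells of cage h must have product 36, leaving r1c4 = 3.
The 3 cells of cage h must have product 36, leaving r1c5 = 4.
G is a freebie, leaving r2c1 = 1.
Cage h needs product 36, leaving r2c5 = 3.
Cage c needs product 10, leaving r2c2 = 2.
Row 2 now contains 3, leaving r2c3 = 4.
Row 2 already has 2; hence r2c4 = 5.
The two cells of cage d must have product 12; hence r3c3 = 3.
Row 3 already has 3, which forces r3c2 = 4.
The two cells of cage i must have product 12, so r4c2 = 3.
Column 2 already has 3; hence r5c2 = 5.
5 is placed in row 5, so r5c3 = 2.
2 is placed in row 5, which forces r5c4 = 4.
5 is placed in row 5, which forces r5c5 = 1.
5 is placed in column 2, which forces r1c2 = 1.
Cage c needs product 10, leaving r1c3 = 5.
Row 3 already has 4, so r3c1 = 5.
Cage f needs product 10; hence r3c4 = 1.
Column 5 already has 1, which forces r3c5 = 2.
Cage b's pair has product 20; hence r4c1 = 4.
Column 3 now contains 2, leaving r4c3 = 1.
The two cells of cage a must have product 2, leaving r4c4 = 2.
Column 5 already has 1, which forces r4c5 = 5.
Row 5 already has 4, which forces r5c1 = 3.
Completed grid: 2 1 5 3 4 / 1 2 4 5 3 / 5 4 3 1 2 / 4 3 1 2 5 / 3 5 2 4 1.

3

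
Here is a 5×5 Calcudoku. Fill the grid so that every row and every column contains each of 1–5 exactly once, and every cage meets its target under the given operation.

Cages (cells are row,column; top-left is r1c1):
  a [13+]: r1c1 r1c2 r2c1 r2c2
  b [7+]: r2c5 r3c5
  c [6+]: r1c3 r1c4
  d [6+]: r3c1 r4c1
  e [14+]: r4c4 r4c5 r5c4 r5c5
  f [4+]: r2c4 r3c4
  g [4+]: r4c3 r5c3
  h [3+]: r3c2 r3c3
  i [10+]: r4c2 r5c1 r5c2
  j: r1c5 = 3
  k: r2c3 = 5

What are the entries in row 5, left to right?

Cage j is given; hence r1c5 = 3.
Cage k is given; hence r2c3 = 5.
The two cells of cage b must have sum 7; hence r2c5 = 2.
Cage b's pair has sum 7; hence r3c5 = 5.
In row 3, 3 can only go at r3c4, so r3c4 = 3.
Column 4 already has 3, leaving r2c4 = 1.
Row 3 needs a 4, and only r3c1 is open for it.
4 is placed in column 1, leaving r2c1 = 3.
The 4 cells of cage a must have sum 13, leaving r2c2 = 4.
Cage d's pair has sum 6, leaving r4c1 = 2.
Cage i has sum 10, leaving r4c2 = 3.
Row 4 now contains 3; hence r4c3 = 1.
Row 4 now contains 1, which forces r4c5 = 4.
Cage i has sum 10, leaving r5c1 = 5.
Cage i has sum 10, so r5c2 = 2.
Column 3 now contains 1; hence r5c3 = 3.
5 is placed in row 5, so r5c4 = 4.
Column 5 already has 4, leaving r5c5 = 1.
Column 1 now contains 5, so r1c1 = 1.
Cage a has sum 13, so r1c2 = 5.
Cage c's pair has sum 6, which forces r1c3 = 4.
The two cells of cage c must have sum 6; hence r1c4 = 2.
Column 2 already has 2, so r3c2 = 1.
Column 3 now contains 1, so r3c3 = 2.
Row 4 now contains 4, so r4c4 = 5.
Filled in: 1 5 4 2 3 / 3 4 5 1 2 / 4 1 2 3 5 / 2 3 1 5 4 / 5 2 3 4 1.

5 2 3 4 1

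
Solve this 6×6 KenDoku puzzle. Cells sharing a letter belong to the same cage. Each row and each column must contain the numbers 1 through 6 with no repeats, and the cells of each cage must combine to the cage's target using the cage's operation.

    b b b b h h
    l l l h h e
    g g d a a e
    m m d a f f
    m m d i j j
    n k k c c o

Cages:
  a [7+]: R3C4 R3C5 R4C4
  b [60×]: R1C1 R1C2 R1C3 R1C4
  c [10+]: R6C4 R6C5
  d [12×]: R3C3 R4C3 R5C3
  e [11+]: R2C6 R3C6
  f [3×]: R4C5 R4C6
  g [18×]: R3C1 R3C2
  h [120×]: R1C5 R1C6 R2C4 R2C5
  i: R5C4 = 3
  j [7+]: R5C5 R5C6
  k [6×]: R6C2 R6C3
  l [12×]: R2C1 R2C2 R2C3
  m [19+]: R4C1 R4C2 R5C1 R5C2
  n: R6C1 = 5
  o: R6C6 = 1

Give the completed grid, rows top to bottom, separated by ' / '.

2 1 5 6 3 4 / 1 3 4 5 2 6 / 3 6 2 1 4 5 / 4 5 6 2 1 3 / 6 4 1 3 5 2 / 5 2 3 4 6 1

Cage i is a single given cell, leaving R5C4 = 3.
N is a freebie; hence R6C1 = 5.
O is a freebie; hence R6C6 = 1.
The two cells of cage f must have product 3; hence R4C5 = 1.
Column 6 now contains 1, which forces R4C6 = 3.
Cage a needs sum 7, leaving R3C4 = 1.
Cage d has product 12, which forces R5C3 = 1.
In row 3, 4 can only go at R3C5, so R3C5 = 4.
The 3 cells of cage a must have sum 7, which forces R4C4 = 2.
The two cells of cage c must have sum 10; hence R6C4 = 4.
4 is placed in column 5, which forces R6C5 = 6.
In row 3, 2 can only go at R3C3, so R3C3 = 2.
Cage d needs product 12, so R4C3 = 6.
Cage k's pair has product 6, which forces R6C2 = 2.
Column 3 now contains 2, leaving R6C3 = 3.
Column 3 now contains 3, leaving R2C3 = 4.
Row 4 now contains 6, leaving R4C1 = 4.
Cage m needs sum 19; hence R4C2 = 5.
Cage m has sum 19, so R5C1 = 6.
The 4 cells of cage m must have sum 19, leaving R5C2 = 4.
The 4 cells of cage b must have product 60, so R1C1 = 2.
Cage b has product 60; hence R1C2 = 1.
4 is placed in column 3, which forces R1C3 = 5.
Cage b needs product 60, leaving R1C4 = 6.
Row 1 already has 5, which forces R1C5 = 3.
Row 1 now contains 2; hence R1C6 = 4.
1 is placed in column 2; hence R2C2 = 3.
Column 4 now contains 6; hence R2C4 = 5.
Column 5 now contains 3, so R2C5 = 2.
5 is placed in row 2; hence R2C6 = 6.
6 is placed in column 1, leaving R3C1 = 3.
Cage g's pair has product 18; hence R3C2 = 6.
Column 6 already has 6, which forces R3C6 = 5.
Column 5 now contains 2, which forces R5C5 = 5.
Column 6 already has 5, leaving R5C6 = 2.
3 is placed in row 2; hence R2C1 = 1.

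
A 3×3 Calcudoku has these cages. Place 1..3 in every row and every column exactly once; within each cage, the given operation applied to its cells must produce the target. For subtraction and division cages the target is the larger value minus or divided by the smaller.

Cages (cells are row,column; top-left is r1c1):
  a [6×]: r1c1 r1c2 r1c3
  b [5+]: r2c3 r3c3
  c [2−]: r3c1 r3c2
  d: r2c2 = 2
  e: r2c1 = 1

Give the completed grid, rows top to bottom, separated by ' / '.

2 3 1 / 1 2 3 / 3 1 2

Cage e is a single given cell, which forces r2c1 = 1.
Cage d is a single given cell; hence r2c2 = 2.
2 is placed in row 2, so r2c3 = 3.
Column 1 already has 1, so r3c1 = 3.
3 is placed in row 3, which forces r3c2 = 1.
3 is placed in column 3; hence r3c3 = 2.
3 is placed in column 1, leaving r1c1 = 2.
1 is placed in column 2, which forces r1c2 = 3.
Column 3 already has 2, leaving r1c3 = 1.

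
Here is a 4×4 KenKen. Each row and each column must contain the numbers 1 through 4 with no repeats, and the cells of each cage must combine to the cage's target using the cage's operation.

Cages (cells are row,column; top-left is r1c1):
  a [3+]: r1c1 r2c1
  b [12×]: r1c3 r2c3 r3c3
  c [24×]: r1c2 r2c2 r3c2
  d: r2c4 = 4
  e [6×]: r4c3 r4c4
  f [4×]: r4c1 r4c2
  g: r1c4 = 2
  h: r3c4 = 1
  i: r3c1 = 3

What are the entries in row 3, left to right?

Cage g is a single given cell, so r1c4 = 2.
D is a freebie, leaving r2c4 = 4.
I is a freebie; hence r3c1 = 3.
Cage h is a single given cell, leaving r3c4 = 1.
2 is placed in column 4, leaving r4c4 = 3.
Row 1 already has 2, so r1c1 = 1.
1 is placed in row 1, leaving r1c3 = 3.
The two cells of cage a must have sum 3, which forces r2c1 = 2.
Row 2 already has 2, leaving r2c2 = 3.
3 is placed in column 3, which forces r2c3 = 1.
1 is placed in row 3, so r3c3 = 4.
Column 1 now contains 1, so r4c1 = 4.
Row 4 already has 4, so r4c2 = 1.
Row 4 now contains 3, leaving r4c3 = 2.
Row 1 already has 3, which forces r1c2 = 4.
4 is placed in row 3, which forces r3c2 = 2.
Completed grid: 1 4 3 2 / 2 3 1 4 / 3 2 4 1 / 4 1 2 3.

3 2 4 1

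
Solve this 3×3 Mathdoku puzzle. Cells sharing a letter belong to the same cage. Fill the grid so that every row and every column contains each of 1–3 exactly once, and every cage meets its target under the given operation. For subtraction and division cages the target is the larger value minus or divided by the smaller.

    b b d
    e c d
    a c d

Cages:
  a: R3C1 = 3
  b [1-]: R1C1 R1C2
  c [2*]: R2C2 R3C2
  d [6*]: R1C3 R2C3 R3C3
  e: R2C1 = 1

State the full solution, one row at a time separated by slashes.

2 3 1 / 1 2 3 / 3 1 2

Cage e is given, which forces R2C1 = 1.
Row 2 now contains 1, leaving R2C2 = 2.
2 is placed in row 2; hence R2C3 = 3.
A is a freebie, so R3C1 = 3.
Column 2 now contains 2; hence R3C2 = 1.
Row 3 already has 1, which forces R3C3 = 2.
3 is placed in column 1; hence R1C1 = 2.
1 is placed in column 2, leaving R1C2 = 3.
2 is placed in column 3, so R1C3 = 1.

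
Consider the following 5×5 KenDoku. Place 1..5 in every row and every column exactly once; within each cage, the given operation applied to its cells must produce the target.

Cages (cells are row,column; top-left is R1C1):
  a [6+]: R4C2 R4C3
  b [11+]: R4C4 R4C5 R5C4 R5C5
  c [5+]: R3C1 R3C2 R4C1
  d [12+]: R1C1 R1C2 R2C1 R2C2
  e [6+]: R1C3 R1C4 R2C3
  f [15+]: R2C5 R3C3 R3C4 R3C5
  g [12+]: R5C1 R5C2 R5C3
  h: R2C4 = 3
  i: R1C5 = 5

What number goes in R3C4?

4

Cage i is given, which forces R1C5 = 5.
H is a freebie, so R2C4 = 3.
Row 2 already has 3; hence R2C5 = 4.
Cage f has sum 15, leaving R3C5 = 2.
Cage c has sum 5, leaving R3C1 = 3.
Row 3 already has 2, leaving R3C2 = 1.
Cage c has sum 5; hence R4C1 = 1.
Row 4 already has 1, which forces R4C5 = 3.
Column 5 already has 3; hence R5C5 = 1.
Cage d needs sum 12, which forces R1C1 = 2.
Cage d has sum 12, leaving R1C2 = 3.
3 is placed in row 1, so R1C3 = 4.
Row 1 now contains 2; hence R1C4 = 1.
Cage d has sum 12, so R2C1 = 5.
The 4 cells of cage d must have sum 12, so R2C2 = 2.
Row 2 now contains 2, which forces R2C3 = 1.
4 is placed in column 3; hence R3C3 = 5.
Row 3 already has 5, so R3C4 = 4.
Column 2 now contains 2, so R4C2 = 4.
4 is placed in column 3, leaving R4C3 = 2.
2 is placed in row 4, so R4C4 = 5.
Column 1 already has 5, leaving R5C1 = 4.
4 is placed in column 2, so R5C2 = 5.
5 is placed in column 3; hence R5C3 = 3.
Column 4 already has 5; hence R5C4 = 2.
Completed grid: 2 3 4 1 5 / 5 2 1 3 4 / 3 1 5 4 2 / 1 4 2 5 3 / 4 5 3 2 1.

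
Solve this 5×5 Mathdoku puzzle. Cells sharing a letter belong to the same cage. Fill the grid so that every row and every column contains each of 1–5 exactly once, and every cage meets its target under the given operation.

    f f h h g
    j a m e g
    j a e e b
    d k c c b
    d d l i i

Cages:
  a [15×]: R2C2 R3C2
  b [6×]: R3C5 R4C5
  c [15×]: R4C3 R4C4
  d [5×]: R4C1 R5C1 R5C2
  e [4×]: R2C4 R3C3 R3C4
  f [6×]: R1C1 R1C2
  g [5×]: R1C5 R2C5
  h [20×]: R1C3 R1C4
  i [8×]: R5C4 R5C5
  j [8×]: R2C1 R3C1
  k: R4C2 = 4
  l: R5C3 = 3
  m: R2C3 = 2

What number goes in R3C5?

M is a freebie; hence R2C3 = 2.
Row 2 now contains 2, which forces R2C4 = 1.
1 is placed in row 2, which forces R2C5 = 5.
Column 3 already has 2; hence R3C3 = 1.
Column 4 already has 1, leaving R3C4 = 4.
Cage d needs product 5, leaving R4C1 = 1.
Cage k is a single given cell, leaving R4C2 = 4.
Cage d needs product 5, so R5C1 = 5.
The 3 cells of cage d must have product 5; hence R5C2 = 1.
Cage l is given, which forces R5C3 = 3.
Column 4 already has 4, so R5C4 = 2.
2 is placed in row 5; hence R5C5 = 4.
The two cells of cage h must have product 20, leaving R1C3 = 4.
Column 4 already has 4, leaving R1C4 = 5.
Column 5 already has 5, so R1C5 = 1.
Row 2 now contains 2, so R2C1 = 4.
Row 2 now contains 5, so R2C2 = 3.
Row 3 now contains 4, leaving R3C1 = 2.
Cage a's pair has product 15; hence R3C2 = 5.
Row 3 now contains 2, so R3C5 = 3.
Column 3 already has 3, which forces R4C3 = 5.
The two cells of cage c must have product 15; hence R4C4 = 3.
Column 5 already has 3; hence R4C5 = 2.
2 is placed in column 1, so R1C1 = 3.
Column 2 already has 3; hence R1C2 = 2.
Filled in: 3 2 4 5 1 / 4 3 2 1 5 / 2 5 1 4 3 / 1 4 5 3 2 / 5 1 3 2 4.

3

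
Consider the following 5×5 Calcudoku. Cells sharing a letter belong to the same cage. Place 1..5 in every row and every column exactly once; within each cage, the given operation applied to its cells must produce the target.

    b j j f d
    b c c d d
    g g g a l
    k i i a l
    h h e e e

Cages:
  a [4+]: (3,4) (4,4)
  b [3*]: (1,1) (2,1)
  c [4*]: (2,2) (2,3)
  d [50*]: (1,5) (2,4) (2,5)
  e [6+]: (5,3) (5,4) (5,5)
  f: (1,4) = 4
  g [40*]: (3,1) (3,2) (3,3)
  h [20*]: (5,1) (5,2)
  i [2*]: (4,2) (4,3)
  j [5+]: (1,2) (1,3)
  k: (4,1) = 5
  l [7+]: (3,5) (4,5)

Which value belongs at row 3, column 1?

Cage f is given, leaving (1,4) = 4.
Cage d needs product 50, leaving (1,5) = 5.
The 3 cells of cage d must have product 50; hence (2,4) = 5.
The 3 cells of cage d must have product 50, so (2,5) = 2.
Cage k is given; hence (4,1) = 5.
5 is placed in column 1; hence (5,1) = 4.
Row 5 already has 4, so (5,2) = 5.
Column 1 already has 4, leaving (3,1) = 2.
Cage g needs product 40; hence (3,2) = 4.
Cage g needs product 40, which forces (3,3) = 5.
Row 3 now contains 4, which forces (3,5) = 3.
3 is placed in column 5, leaving (4,5) = 4.
3 is placed in column 5, which forces (5,5) = 1.
Column 2 already has 4, leaving (2,2) = 1.
Cage c needs two cells with product 4, so (2,3) = 4.
Row 3 already has 3, so (3,4) = 1.
Column 2 already has 1, leaving (4,2) = 2.
Row 4 now contains 2, which forces (4,3) = 1.
Cage a's pair has sum 4; hence (4,4) = 3.
3 is placed in column 4, which forces (5,4) = 2.
Cage b needs two cells with product 3, which forces (1,1) = 1.
Column 2 already has 2; hence (1,2) = 3.
Cage j needs two cells with sum 5, so (1,3) = 2.
Row 2 now contains 1, leaving (2,1) = 3.
2 is placed in row 5, which forces (5,3) = 3.
Completed grid: 1 3 2 4 5 / 3 1 4 5 2 / 2 4 5 1 3 / 5 2 1 3 4 / 4 5 3 2 1.

2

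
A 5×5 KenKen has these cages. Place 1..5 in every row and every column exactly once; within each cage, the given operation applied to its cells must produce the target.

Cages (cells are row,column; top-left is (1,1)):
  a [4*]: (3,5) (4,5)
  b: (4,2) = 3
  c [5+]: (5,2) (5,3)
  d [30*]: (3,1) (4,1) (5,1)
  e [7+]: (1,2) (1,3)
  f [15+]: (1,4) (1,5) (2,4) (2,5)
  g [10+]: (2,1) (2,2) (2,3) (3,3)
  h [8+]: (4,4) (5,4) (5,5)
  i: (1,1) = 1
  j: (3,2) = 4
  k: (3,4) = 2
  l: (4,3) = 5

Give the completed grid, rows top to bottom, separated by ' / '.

I is a freebie, leaving (1,1) = 1.
Cage j is a single given cell; hence (3,2) = 4.
K is a freebie, leaving (3,4) = 2.
Row 3 already has 4, so (3,5) = 1.
Cage b is a single given cell; hence (4,2) = 3.
Cage l is given; hence (4,3) = 5.
Column 5 now contains 1, which forces (4,5) = 4.
Cage e needs two cells with sum 7, so (1,2) = 5.
Cage e's pair has sum 7, so (1,3) = 2.
Row 1 now contains 2, so (1,5) = 3.
1 is placed in row 3, so (3,3) = 3.
Row 4 now contains 5; hence (4,1) = 2.
4 is placed in row 4, which forces (4,4) = 1.
3 is placed in column 3, so (5,3) = 4.
Row 5 already has 4; hence (5,4) = 5.
Column 5 already has 3, which forces (5,5) = 2.
Row 1 now contains 3, so (1,4) = 4.
Column 1 now contains 2; hence (2,1) = 4.
Cage g needs sum 10, so (2,2) = 2.
Column 3 already has 4, which forces (2,3) = 1.
The 4 cells of cage f must have sum 15, leaving (2,4) = 3.
Column 5 already has 2, leaving (2,5) = 5.
Row 3 now contains 3, so (3,1) = 5.
Row 5 already has 5, leaving (5,1) = 3.
2 is placed in row 5; hence (5,2) = 1.

1 5 2 4 3 / 4 2 1 3 5 / 5 4 3 2 1 / 2 3 5 1 4 / 3 1 4 5 2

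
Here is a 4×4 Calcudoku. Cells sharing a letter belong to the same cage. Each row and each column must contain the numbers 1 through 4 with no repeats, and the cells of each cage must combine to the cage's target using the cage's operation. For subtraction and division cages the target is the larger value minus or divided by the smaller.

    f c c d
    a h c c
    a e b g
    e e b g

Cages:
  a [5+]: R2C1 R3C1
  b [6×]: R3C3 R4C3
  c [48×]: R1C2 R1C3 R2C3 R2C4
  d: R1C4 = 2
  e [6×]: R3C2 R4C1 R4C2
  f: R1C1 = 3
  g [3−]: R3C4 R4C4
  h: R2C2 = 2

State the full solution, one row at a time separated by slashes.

3 4 1 2 / 1 2 4 3 / 4 3 2 1 / 2 1 3 4

Cage f is given; hence R1C1 = 3.
Cage d is a single given cell; hence R1C4 = 2.
Cage h is given, so R2C2 = 2.
Cage e needs product 6, leaving R4C1 = 2.
Row 4 now contains 2, leaving R4C3 = 3.
Cage c needs product 48, leaving R1C2 = 4.
The 4 cells of cage c must have product 48, leaving R1C3 = 1.
3 is placed in column 3; hence R2C3 = 4.
Cage c needs product 48, so R2C4 = 3.
Cage e has product 6; hence R3C2 = 3.
3 is placed in column 3; hence R3C3 = 2.
Row 4 already has 3, leaving R4C2 = 1.
1 is placed in row 4, which forces R4C4 = 4.
4 is placed in row 2, so R2C1 = 1.
Cage a's pair has sum 5; hence R3C1 = 4.
Column 4 now contains 4; hence R3C4 = 1.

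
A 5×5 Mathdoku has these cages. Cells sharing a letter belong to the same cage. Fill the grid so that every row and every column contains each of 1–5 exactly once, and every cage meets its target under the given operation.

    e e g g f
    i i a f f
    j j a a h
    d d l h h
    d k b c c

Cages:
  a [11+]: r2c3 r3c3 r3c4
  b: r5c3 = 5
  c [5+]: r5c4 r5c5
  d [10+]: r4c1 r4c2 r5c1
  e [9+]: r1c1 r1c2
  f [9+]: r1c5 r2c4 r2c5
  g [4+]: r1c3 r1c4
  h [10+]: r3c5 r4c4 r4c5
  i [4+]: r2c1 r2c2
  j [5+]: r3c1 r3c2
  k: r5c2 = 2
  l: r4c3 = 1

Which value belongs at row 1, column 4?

1

Cage l is given, leaving r4c3 = 1.
Cage k is given, so r5c2 = 2.
Cage b is a single given cell, which forces r5c3 = 5.
Column 3 now contains 1, leaving r1c3 = 3.
The two cells of cage g must have sum 4; hence r1c4 = 1.
1 is placed in column 4, leaving r5c4 = 4.
4 is placed in row 5, leaving r5c5 = 1.
Column 4 already has 4, leaving r3c4 = 5.
Row 5 now contains 1, so r5c1 = 3.
Column 1 already has 3, which forces r2c1 = 1.
The two cells of cage i must have sum 4; hence r2c2 = 3.
Row 2 already has 3; hence r2c4 = 2.
Column 2 now contains 3, which forces r4c2 = 5.
2 is placed in column 4, so r4c4 = 3.
5 is placed in row 4, leaving r4c5 = 4.
Cage e needs two cells with sum 9, leaving r1c1 = 5.
5 is placed in column 2; hence r1c2 = 4.
Column 5 already has 4, so r1c5 = 2.
Row 2 already has 2, so r2c3 = 4.
Column 5 already has 4, leaving r2c5 = 5.
The two cells of cage j must have sum 5, which forces r3c1 = 4.
Cage j needs two cells with sum 5, leaving r3c2 = 1.
The 3 cells of cage a must have sum 11, leaving r3c3 = 2.
Cage h needs sum 10, which forces r3c5 = 3.
Row 4 now contains 4, leaving r4c1 = 2.
Filled in: 5 4 3 1 2 / 1 3 4 2 5 / 4 1 2 5 3 / 2 5 1 3 4 / 3 2 5 4 1.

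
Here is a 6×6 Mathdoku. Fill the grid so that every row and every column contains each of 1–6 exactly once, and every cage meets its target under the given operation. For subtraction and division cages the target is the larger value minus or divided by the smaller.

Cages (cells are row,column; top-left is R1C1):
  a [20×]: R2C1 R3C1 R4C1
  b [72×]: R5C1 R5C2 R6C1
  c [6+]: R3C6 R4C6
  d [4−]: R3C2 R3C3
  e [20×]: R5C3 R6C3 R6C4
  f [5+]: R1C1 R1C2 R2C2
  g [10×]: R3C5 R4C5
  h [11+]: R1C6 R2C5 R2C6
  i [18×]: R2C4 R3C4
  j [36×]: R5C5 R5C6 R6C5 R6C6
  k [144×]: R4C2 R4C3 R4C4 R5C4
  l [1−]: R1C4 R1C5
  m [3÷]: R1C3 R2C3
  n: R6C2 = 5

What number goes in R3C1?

4

Cage n is given, so R6C2 = 5.
Cage e has product 20, which forces R5C3 = 5.
In row 3, 3 can only go at R3C4, so R3C4 = 3.
Column 4 now contains 3, which forces R2C4 = 6.
Column 2 needs a 4, and only R5C2 is open for it.
Cage k has product 144, so R4C4 = 4.
4 is placed in row 5; hence R5C4 = 2.
4 is placed in column 4, so R6C4 = 1.
1 is placed in column 4, leaving R1C4 = 5.
1 is placed in row 6, which forces R6C3 = 4.
Column 1 needs a 2, and only R1C1 is open for it.
Cage f has sum 5, so R1C2 = 1.
Cage f has sum 5, so R2C2 = 2.
Column 2 already has 2; hence R3C2 = 6.
Row 3 now contains 6, which forces R3C3 = 2.
Row 3 now contains 2, which forces R3C5 = 5.
6 is placed in column 2, leaving R4C2 = 3.
Row 4 already has 3, so R4C3 = 6.
5 is placed in column 5; hence R4C5 = 2.
6 is placed in column 3, so R1C3 = 3.
The two cells of cage m must have quotient 3, which forces R2C3 = 1.
Cage c's pair has sum 6, leaving R3C6 = 1.
The two cells of cage c must have sum 6, which forces R4C6 = 5.
Cage j has product 36; hence R6C6 = 2.
Cage h needs sum 11, which forces R1C6 = 4.
Cage a has product 20, which forces R2C1 = 5.
Cage h has sum 11, so R2C5 = 4.
Cage h has sum 11, so R2C6 = 3.
1 is placed in row 3, leaving R3C1 = 4.
Row 4 already has 5, so R4C1 = 1.
The 4 cells of cage j must have product 36; hence R5C5 = 1.
3 is placed in column 6, leaving R5C6 = 6.
Row 1 now contains 4, so R1C5 = 6.
Row 5 now contains 6; hence R5C1 = 3.
Cage b needs product 72; hence R6C1 = 6.
Cage j needs product 36, which forces R6C5 = 3.
The full grid is 2 1 3 5 6 4 / 5 2 1 6 4 3 / 4 6 2 3 5 1 / 1 3 6 4 2 5 / 3 4 5 2 1 6 / 6 5 4 1 3 2.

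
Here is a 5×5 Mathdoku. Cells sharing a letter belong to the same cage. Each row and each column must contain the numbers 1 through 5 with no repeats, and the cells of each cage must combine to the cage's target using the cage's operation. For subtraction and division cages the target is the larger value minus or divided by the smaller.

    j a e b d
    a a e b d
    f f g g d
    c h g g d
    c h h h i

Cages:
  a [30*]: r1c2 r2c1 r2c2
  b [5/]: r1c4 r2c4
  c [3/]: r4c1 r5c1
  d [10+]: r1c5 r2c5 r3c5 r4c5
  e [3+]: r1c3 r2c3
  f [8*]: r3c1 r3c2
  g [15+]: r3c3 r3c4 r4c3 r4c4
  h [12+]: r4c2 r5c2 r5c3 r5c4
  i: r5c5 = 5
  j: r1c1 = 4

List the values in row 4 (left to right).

J is a freebie; hence r1c1 = 4.
Column 1 now contains 4, leaving r3c1 = 2.
2 is placed in row 3, leaving r3c2 = 4.
Cage i is a single given cell; hence r5c5 = 5.
Row 2 needs a 4, and only r2c5 is open for it.
The only place for 5 in column 1 is r2c1.
The two cells of cage b must have quotient 5; hence r1c4 = 5.
Row 2 now contains 5, which forces r2c4 = 1.
Column 4 now contains 1, leaving r3c4 = 3.
3 is placed in row 3; hence r3c5 = 1.
Cage e's pair has sum 3, which forces r1c3 = 1.
Row 2 already has 1; hence r2c3 = 2.
Row 3 already has 1; hence r3c3 = 5.
The 4 cells of cage g must have sum 15, which forces r4c3 = 3.
Cage g has sum 15; hence r4c4 = 4.
Row 4 now contains 3, which forces r4c5 = 2.
Column 3 now contains 3; hence r5c3 = 4.
4 is placed in column 4; hence r5c4 = 2.
The 3 cells of cage a must have product 30; hence r1c2 = 2.
Column 5 now contains 2, leaving r1c5 = 3.
Row 2 already has 2, leaving r2c2 = 3.
Row 4 now contains 3, leaving r4c1 = 1.
Row 4 now contains 3; hence r4c2 = 5.
Cage c needs two cells with quotient 3; hence r5c1 = 3.
2 is placed in row 5, which forces r5c2 = 1.
Completed grid: 4 2 1 5 3 / 5 3 2 1 4 / 2 4 5 3 1 / 1 5 3 4 2 / 3 1 4 2 5.

1 5 3 4 2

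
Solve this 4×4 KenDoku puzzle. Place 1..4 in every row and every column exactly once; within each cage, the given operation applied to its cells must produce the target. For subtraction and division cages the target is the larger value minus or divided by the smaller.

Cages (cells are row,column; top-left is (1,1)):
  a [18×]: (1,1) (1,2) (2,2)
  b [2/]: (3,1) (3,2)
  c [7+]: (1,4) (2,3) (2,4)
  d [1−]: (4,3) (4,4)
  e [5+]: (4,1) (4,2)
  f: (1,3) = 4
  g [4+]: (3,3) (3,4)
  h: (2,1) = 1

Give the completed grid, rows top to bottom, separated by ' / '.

3 2 4 1 / 1 3 2 4 / 2 4 1 3 / 4 1 3 2

Cage a needs product 18, so (1,1) = 3.
Cage a has product 18, leaving (1,2) = 2.
F is a freebie, so (1,3) = 4.
Row 1 now contains 4; hence (1,4) = 1.
Cage h is a single given cell; hence (2,1) = 1.
The 3 cells of cage a must have product 18, which forces (2,2) = 3.
3 is placed in row 2, which forces (2,3) = 2.
2 is placed in row 2, leaving (2,4) = 4.
1 is placed in column 4; hence (3,4) = 3.
3 is placed in column 4, so (4,4) = 2.
The two cells of cage b must have quotient 2, so (3,1) = 2.
Row 3 already has 3, which forces (3,3) = 1.
Row 4 already has 2, so (4,1) = 4.
Cage e's pair has sum 5; hence (4,2) = 1.
Column 3 now contains 1, leaving (4,3) = 3.
Row 3 already has 1, leaving (3,2) = 4.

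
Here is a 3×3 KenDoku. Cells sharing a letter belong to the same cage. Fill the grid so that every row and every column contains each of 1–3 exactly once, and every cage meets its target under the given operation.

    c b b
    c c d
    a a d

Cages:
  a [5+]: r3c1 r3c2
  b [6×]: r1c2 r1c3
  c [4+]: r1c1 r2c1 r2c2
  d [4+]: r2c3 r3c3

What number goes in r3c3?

The 3 cells of cage c must have sum 4, which forces r1c1 = 1.
The 3 cells of cage c must have sum 4, so r2c1 = 2.
Cage c needs sum 4, leaving r2c2 = 1.
Row 2 now contains 1, which forces r2c3 = 3.
Column 1 already has 2, so r3c1 = 3.
Row 3 already has 3, so r3c2 = 2.
Column 3 already has 3, leaving r3c3 = 1.
Column 2 now contains 2; hence r1c2 = 3.
Column 3 already has 3, leaving r1c3 = 2.
Completed grid: 1 3 2 / 2 1 3 / 3 2 1.

1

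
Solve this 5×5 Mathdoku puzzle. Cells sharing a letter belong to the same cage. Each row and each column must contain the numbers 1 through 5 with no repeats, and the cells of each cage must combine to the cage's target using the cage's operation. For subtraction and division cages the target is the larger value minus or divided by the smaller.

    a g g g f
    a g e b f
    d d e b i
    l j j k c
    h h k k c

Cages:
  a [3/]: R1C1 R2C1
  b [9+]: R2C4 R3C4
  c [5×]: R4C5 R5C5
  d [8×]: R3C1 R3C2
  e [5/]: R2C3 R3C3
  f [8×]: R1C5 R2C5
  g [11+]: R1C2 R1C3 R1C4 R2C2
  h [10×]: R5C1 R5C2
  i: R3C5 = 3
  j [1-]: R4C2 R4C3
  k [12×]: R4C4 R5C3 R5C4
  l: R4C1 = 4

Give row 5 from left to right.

I is a freebie, so R3C5 = 3.
Cage l is given; hence R4C1 = 4.
Column 1 already has 4, leaving R3C1 = 2.
Cage d's pair has product 8, leaving R3C2 = 4.
4 is placed in row 3, so R3C4 = 5.
Column 1 now contains 2, so R5C1 = 5.
Row 5 already has 5; hence R5C2 = 2.
Row 5 already has 5, which forces R5C5 = 1.
Cage e's pair has quotient 5, leaving R2C3 = 5.
Column 4 already has 5, so R2C4 = 4.
Row 2 now contains 4; hence R2C5 = 2.
5 is placed in row 3, which forces R3C3 = 1.
The two cells of cage j must have difference 1, which forces R4C3 = 2.
Cage k has product 12, so R4C4 = 1.
Column 5 now contains 1, which forces R4C5 = 5.
Column 4 now contains 4; hence R5C4 = 3.
Cage g needs sum 11, so R1C2 = 5.
The 4 cells of cage g must have sum 11, which forces R1C3 = 3.
Column 4 already has 3, which forces R1C4 = 2.
2 is placed in column 5, which forces R1C5 = 4.
The 4 cells of cage g must have sum 11, so R2C2 = 1.
Row 4 already has 1; hence R4C2 = 3.
3 is placed in row 5; hence R5C3 = 4.
Row 1 already has 3; hence R1C1 = 1.
Row 2 now contains 1, so R2C1 = 3.
Filled in: 1 5 3 2 4 / 3 1 5 4 2 / 2 4 1 5 3 / 4 3 2 1 5 / 5 2 4 3 1.

5 2 4 3 1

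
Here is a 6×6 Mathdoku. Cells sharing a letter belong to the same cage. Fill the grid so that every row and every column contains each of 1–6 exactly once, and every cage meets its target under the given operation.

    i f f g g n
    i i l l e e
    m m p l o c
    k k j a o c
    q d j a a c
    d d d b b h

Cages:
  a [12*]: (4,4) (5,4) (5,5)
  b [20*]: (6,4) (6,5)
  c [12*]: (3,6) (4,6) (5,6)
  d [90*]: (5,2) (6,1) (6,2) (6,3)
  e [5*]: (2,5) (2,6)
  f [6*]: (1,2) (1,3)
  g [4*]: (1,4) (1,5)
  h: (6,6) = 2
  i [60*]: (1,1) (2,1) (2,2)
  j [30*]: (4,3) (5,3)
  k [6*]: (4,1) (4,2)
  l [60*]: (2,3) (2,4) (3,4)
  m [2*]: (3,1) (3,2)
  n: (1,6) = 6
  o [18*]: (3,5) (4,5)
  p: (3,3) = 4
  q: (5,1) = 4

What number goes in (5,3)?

Cage n is given; hence (1,6) = 6.
Cage p is given, which forces (3,3) = 4.
Q is a freebie; hence (5,1) = 4.
Cage h is a single given cell, which forces (6,6) = 2.
The 3 cells of cage c must have product 12; hence (4,6) = 4.
In row 1, 5 can only go at (1,1), so (1,1) = 5.
Row 3 needs a 5, and only (3,4) is open for it.
Column 4 already has 5, which forces (6,4) = 4.
The two cells of cage b must have product 20; hence (6,5) = 5.
4 is placed in column 4, leaving (1,4) = 1.
Cage g needs two cells with product 4, which forces (1,5) = 4.
Column 5 now contains 5; hence (2,5) = 1.
Cage e's pair has product 5, which forces (2,6) = 5.
Cage d has product 90; hence (5,2) = 5.
Row 5 already has 5, leaving (5,3) = 6.
6 is placed in row 5; hence (5,5) = 2.
6 is placed in column 3; hence (2,3) = 2.
Cage l needs product 60, so (2,4) = 6.
6 is placed in column 3, which forces (4,3) = 5.
Cage a needs product 12, so (4,4) = 2.
Row 5 now contains 2; hence (5,4) = 3.
3 is placed in row 5, which forces (5,6) = 1.
The two cells of cage f must have product 6, which forces (1,2) = 2.
Column 3 now contains 2, leaving (1,3) = 3.
6 is placed in row 2, which forces (2,1) = 3.
6 is placed in row 2, which forces (2,2) = 4.
Column 2 already has 2, leaving (3,2) = 1.
1 is placed in column 6, which forces (3,6) = 3.
1 is placed in column 2, so (4,2) = 6.
6 is placed in row 4, which forces (4,5) = 3.
Column 2 already has 6, so (6,2) = 3.
Column 3 already has 3, so (6,3) = 1.
1 is placed in row 3; hence (3,1) = 2.
Row 3 already has 3, leaving (3,5) = 6.
6 is placed in row 4, leaving (4,1) = 1.
1 is placed in row 6, which forces (6,1) = 6.
The full grid is 5 2 3 1 4 6 / 3 4 2 6 1 5 / 2 1 4 5 6 3 / 1 6 5 2 3 4 / 4 5 6 3 2 1 / 6 3 1 4 5 2.

6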